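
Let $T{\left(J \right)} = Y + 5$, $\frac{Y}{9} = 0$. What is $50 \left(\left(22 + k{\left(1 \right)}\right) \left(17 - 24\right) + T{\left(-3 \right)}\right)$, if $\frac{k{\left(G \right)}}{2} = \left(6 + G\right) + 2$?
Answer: $-13750$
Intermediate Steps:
$Y = 0$ ($Y = 9 \cdot 0 = 0$)
$T{\left(J \right)} = 5$ ($T{\left(J \right)} = 0 + 5 = 5$)
$k{\left(G \right)} = 16 + 2 G$ ($k{\left(G \right)} = 2 \left(\left(6 + G\right) + 2\right) = 2 \left(8 + G\right) = 16 + 2 G$)
$50 \left(\left(22 + k{\left(1 \right)}\right) \left(17 - 24\right) + T{\left(-3 \right)}\right) = 50 \left(\left(22 + \left(16 + 2 \cdot 1\right)\right) \left(17 - 24\right) + 5\right) = 50 \left(\left(22 + \left(16 + 2\right)\right) \left(-7\right) + 5\right) = 50 \left(\left(22 + 18\right) \left(-7\right) + 5\right) = 50 \left(40 \left(-7\right) + 5\right) = 50 \left(-280 + 5\right) = 50 \left(-275\right) = -13750$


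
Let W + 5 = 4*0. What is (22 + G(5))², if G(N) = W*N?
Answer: 9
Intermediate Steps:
W = -5 (W = -5 + 4*0 = -5 + 0 = -5)
G(N) = -5*N
(22 + G(5))² = (22 - 5*5)² = (22 - 25)² = (-3)² = 9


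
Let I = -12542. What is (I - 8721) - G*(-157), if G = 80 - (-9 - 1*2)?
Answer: -6976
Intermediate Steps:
G = 91 (G = 80 - (-9 - 2) = 80 - 1*(-11) = 80 + 11 = 91)
(I - 8721) - G*(-157) = (-12542 - 8721) - 91*(-157) = -21263 - 1*(-14287) = -21263 + 14287 = -6976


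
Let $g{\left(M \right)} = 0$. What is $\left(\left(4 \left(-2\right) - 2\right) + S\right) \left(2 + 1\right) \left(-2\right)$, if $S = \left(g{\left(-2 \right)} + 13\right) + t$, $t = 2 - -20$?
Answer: $-150$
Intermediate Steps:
$t = 22$ ($t = 2 + 20 = 22$)
$S = 35$ ($S = \left(0 + 13\right) + 22 = 13 + 22 = 35$)
$\left(\left(4 \left(-2\right) - 2\right) + S\right) \left(2 + 1\right) \left(-2\right) = \left(\left(4 \left(-2\right) - 2\right) + 35\right) \left(2 + 1\right) \left(-2\right) = \left(\left(-8 - 2\right) + 35\right) 3 \left(-2\right) = \left(-10 + 35\right) \left(-6\right) = 25 \left(-6\right) = -150$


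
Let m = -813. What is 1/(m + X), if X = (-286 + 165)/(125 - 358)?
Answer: -233/189308 ≈ -0.0012308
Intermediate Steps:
X = 121/233 (X = -121/(-233) = -121*(-1/233) = 121/233 ≈ 0.51931)
1/(m + X) = 1/(-813 + 121/233) = 1/(-189308/233) = -233/189308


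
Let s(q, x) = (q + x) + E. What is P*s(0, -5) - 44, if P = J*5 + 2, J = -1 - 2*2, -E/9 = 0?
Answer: 71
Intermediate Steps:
E = 0 (E = -9*0 = 0)
J = -5 (J = -1 - 4 = -5)
s(q, x) = q + x (s(q, x) = (q + x) + 0 = q + x)
P = -23 (P = -5*5 + 2 = -25 + 2 = -23)
P*s(0, -5) - 44 = -23*(0 - 5) - 44 = -23*(-5) - 44 = 115 - 44 = 71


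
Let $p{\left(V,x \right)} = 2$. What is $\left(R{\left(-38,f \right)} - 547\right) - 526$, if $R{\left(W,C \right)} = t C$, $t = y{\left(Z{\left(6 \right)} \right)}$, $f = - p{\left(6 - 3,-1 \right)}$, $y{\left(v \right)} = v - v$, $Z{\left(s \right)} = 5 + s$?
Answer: $-1073$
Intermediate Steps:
$y{\left(v \right)} = 0$
$f = -2$ ($f = \left(-1\right) 2 = -2$)
$t = 0$
$R{\left(W,C \right)} = 0$ ($R{\left(W,C \right)} = 0 C = 0$)
$\left(R{\left(-38,f \right)} - 547\right) - 526 = \left(0 - 547\right) - 526 = -547 - 526 = -1073$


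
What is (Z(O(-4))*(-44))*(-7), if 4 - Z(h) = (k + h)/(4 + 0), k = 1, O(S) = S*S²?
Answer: 6083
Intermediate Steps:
O(S) = S³
Z(h) = 15/4 - h/4 (Z(h) = 4 - (1 + h)/(4 + 0) = 4 - (1 + h)/4 = 4 - (¼ + h/4) = 4 + (-¼ - h/4) = 15/4 - h/4)
(Z(O(-4))*(-44))*(-7) = ((15/4 - ¼*(-4)³)*(-44))*(-7) = ((15/4 - ¼*(-64))*(-44))*(-7) = ((15/4 + 16)*(-44))*(-7) = ((79/4)*(-44))*(-7) = -869*(-7) = 6083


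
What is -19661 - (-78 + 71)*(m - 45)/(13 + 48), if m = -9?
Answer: -1199699/61 ≈ -19667.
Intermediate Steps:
-19661 - (-78 + 71)*(m - 45)/(13 + 48) = -19661 - (-78 + 71)*(-9 - 45)/(13 + 48) = -19661 - (-7)*(-54/61) = -19661 - (-7)*(-54*1/61) = -19661 - (-7)*(-54)/61 = -19661 - 1*378/61 = -19661 - 378/61 = -1199699/61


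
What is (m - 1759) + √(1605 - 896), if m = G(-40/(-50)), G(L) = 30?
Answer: -1729 + √709 ≈ -1702.4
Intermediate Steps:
m = 30
(m - 1759) + √(1605 - 896) = (30 - 1759) + √(1605 - 896) = -1729 + √709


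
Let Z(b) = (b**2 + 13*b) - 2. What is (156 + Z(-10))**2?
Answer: 15376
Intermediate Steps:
Z(b) = -2 + b**2 + 13*b
(156 + Z(-10))**2 = (156 + (-2 + (-10)**2 + 13*(-10)))**2 = (156 + (-2 + 100 - 130))**2 = (156 - 32)**2 = 124**2 = 15376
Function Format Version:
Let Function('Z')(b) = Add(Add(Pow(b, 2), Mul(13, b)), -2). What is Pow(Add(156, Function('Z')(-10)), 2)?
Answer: 15376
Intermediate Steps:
Function('Z')(b) = Add(-2, Pow(b, 2), Mul(13, b))
Pow(Add(156, Function('Z')(-10)), 2) = Pow(Add(156, Add(-2, Pow(-10, 2), Mul(13, -10))), 2) = Pow(Add(156, Add(-2, 100, -130)), 2) = Pow(Add(156, -32), 2) = Pow(124, 2) = 15376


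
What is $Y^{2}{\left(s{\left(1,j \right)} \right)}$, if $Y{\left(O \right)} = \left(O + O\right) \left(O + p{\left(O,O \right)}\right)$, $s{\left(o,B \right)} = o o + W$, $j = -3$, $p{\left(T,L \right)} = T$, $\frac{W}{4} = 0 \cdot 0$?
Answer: $16$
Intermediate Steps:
$W = 0$ ($W = 4 \cdot 0 \cdot 0 = 4 \cdot 0 = 0$)
$s{\left(o,B \right)} = o^{2}$ ($s{\left(o,B \right)} = o o + 0 = o^{2} + 0 = o^{2}$)
$Y{\left(O \right)} = 4 O^{2}$ ($Y{\left(O \right)} = \left(O + O\right) \left(O + O\right) = 2 O 2 O = 4 O^{2}$)
$Y^{2}{\left(s{\left(1,j \right)} \right)} = \left(4 \left(1^{2}\right)^{2}\right)^{2} = \left(4 \cdot 1^{2}\right)^{2} = \left(4 \cdot 1\right)^{2} = 4^{2} = 16$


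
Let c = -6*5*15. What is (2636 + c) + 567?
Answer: 2753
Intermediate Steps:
c = -450 (c = -30*15 = -450)
(2636 + c) + 567 = (2636 - 450) + 567 = 2186 + 567 = 2753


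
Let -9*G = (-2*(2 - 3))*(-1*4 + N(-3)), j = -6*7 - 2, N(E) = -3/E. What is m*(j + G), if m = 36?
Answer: -1560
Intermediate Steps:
j = -44 (j = -42 - 2 = -44)
G = ⅔ (G = -(-2*(2 - 3))*(-1*4 - 3/(-3))/9 = -(-2*(-1))*(-4 - 3*(-⅓))/9 = -2*(-4 + 1)/9 = -2*(-3)/9 = -⅑*(-6) = ⅔ ≈ 0.66667)
m*(j + G) = 36*(-44 + ⅔) = 36*(-130/3) = -1560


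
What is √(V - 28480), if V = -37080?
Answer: 2*I*√16390 ≈ 256.05*I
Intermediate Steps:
√(V - 28480) = √(-37080 - 28480) = √(-65560) = 2*I*√16390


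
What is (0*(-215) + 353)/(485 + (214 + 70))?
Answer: 353/769 ≈ 0.45904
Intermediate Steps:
(0*(-215) + 353)/(485 + (214 + 70)) = (0 + 353)/(485 + 284) = 353/769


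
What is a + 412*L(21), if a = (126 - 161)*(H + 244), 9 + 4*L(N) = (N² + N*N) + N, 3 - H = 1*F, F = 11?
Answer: 83822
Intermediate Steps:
H = -8 (H = 3 - 11 = -8)
L(N) = -9/4 + N²/2 + N/4 (L(N) = -9/4 + ((N² + N*N) + N)/4 = -9/4 + ((N² + N²) + N)/4 = -9/4 + (2*N² + N)/4 = -9/4 + (N + 2*N²)/4 = -9/4 + (N²/2 + N/4) = -9/4 + N²/2 + N/4)
a = -8260 (a = (126 - 161)*(-8 + 244) = -35*236 = -8260)
a + 412*L(21) = -8260 + 412*(-9/4 + (½)*21² + (¼)*21) = -8260 + 412*(-9/4 + (½)*441 + 21/4) = -8260 + 412*(-9/4 + 441/2 + 21/4) = -8260 + 412*(447/2) = -8260 + 92082 = 83822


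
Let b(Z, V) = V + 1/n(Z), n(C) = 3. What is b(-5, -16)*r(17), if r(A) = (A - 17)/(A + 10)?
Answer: 0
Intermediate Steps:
b(Z, V) = ⅓ + V (b(Z, V) = V + 1/3 = V + ⅓ = ⅓ + V)
r(A) = (-17 + A)/(10 + A)
b(-5, -16)*r(17) = (⅓ - 16)*((-17 + 17)/(10 + 17)) = -47*0/(3*27) = -47*0/81 = -47/3*0 = 0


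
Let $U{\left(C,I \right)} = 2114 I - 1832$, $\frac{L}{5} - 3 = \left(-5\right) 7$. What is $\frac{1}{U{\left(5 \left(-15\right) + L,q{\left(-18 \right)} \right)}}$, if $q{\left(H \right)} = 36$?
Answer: $\frac{1}{74272} \approx 1.3464 \cdot 10^{-5}$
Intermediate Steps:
$L = -160$ ($L = 15 + 5 \left(\left(-5\right) 7\right) = 15 + 5 \left(-35\right) = 15 - 175 = -160$)
$U{\left(C,I \right)} = -1832 + 2114 I$
$\frac{1}{U{\left(5 \left(-15\right) + L,q{\left(-18 \right)} \right)}} = \frac{1}{-1832 + 2114 \cdot 36} = \frac{1}{-1832 + 76104} = \frac{1}{74272}$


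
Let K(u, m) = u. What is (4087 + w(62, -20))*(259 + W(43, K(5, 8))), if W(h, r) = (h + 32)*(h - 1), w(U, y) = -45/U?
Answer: 863666741/62 ≈ 1.3930e+7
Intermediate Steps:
W(h, r) = (-1 + h)*(32 + h) (W(h, r) = (32 + h)*(-1 + h) = (-1 + h)*(32 + h))
(4087 + w(62, -20))*(259 + W(43, K(5, 8))) = (4087 - 45/62)*(259 + (-32 + 43² + 31*43)) = (4087 - 45*1/62)*(259 + (-32 + 1849 + 1333)) = (4087 - 45/62)*(259 + 3150) = (253349/62)*3409 = 863666741/62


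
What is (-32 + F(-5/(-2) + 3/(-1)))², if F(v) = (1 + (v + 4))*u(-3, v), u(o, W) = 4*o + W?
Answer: 124609/16 ≈ 7788.1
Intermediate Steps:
u(o, W) = W + 4*o
F(v) = (-12 + v)*(5 + v) (F(v) = (1 + (v + 4))*(v + 4*(-3)) = (1 + (4 + v))*(v - 12) = (5 + v)*(-12 + v) = (-12 + v)*(5 + v))
(-32 + F(-5/(-2) + 3/(-1)))² = (-32 + (-12 + (-5/(-2) + 3/(-1)))*(5 + (-5/(-2) + 3/(-1))))² = (-32 + (-12 + (-5*(-½) + 3*(-1)))*(5 + (-5*(-½) + 3*(-1))))² = (-32 + (-12 + (5/2 - 3))*(5 + (5/2 - 3)))² = (-32 + (-12 - ½)*(5 - ½))² = (-32 - 25/2*9/2)² = (-32 - 225/4)² = (-353/4)² = 124609/16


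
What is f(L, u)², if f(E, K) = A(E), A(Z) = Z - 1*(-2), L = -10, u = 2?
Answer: 64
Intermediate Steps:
A(Z) = 2 + Z (A(Z) = Z + 2 = 2 + Z)
f(E, K) = 2 + E
f(L, u)² = (2 - 10)² = (-8)² = 64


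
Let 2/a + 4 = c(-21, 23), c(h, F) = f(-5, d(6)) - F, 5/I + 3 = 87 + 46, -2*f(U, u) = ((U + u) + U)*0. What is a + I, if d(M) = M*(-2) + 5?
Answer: -25/702 ≈ -0.035613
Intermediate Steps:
d(M) = 5 - 2*M (d(M) = -2*M + 5 = 5 - 2*M)
f(U, u) = 0 (f(U, u) = -((U + u) + U)*0/2 = -(u + 2*U)*0/2 = -½*0 = 0)
I = 1/26 (I = 5/(-3 + (87 + 46)) = 5/(-3 + 133) = 5/130 = 5*(1/130) = 1/26 ≈ 0.038462)
c(h, F) = -F (c(h, F) = 0 - F = -F)
a = -2/27 (a = 2/(-4 - 1*23) = 2/(-4 - 23) = 2/(-27) = 2*(-1/27) = -2/27 ≈ -0.074074)
a + I = -2/27 + 1/26 = -25/702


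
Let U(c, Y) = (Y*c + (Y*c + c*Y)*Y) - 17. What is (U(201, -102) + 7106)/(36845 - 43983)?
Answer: -4168995/7138 ≈ -584.06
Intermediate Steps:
U(c, Y) = -17 + Y*c + 2*c*Y² (U(c, Y) = (Y*c + (Y*c + Y*c)*Y) - 17 = (Y*c + (2*Y*c)*Y) - 17 = (Y*c + 2*c*Y²) - 17 = -17 + Y*c + 2*c*Y²)
(U(201, -102) + 7106)/(36845 - 43983) = ((-17 - 102*201 + 2*201*(-102)²) + 7106)/(36845 - 43983) = ((-17 - 20502 + 2*201*10404) + 7106)/(-7138) = ((-17 - 20502 + 4182408) + 7106)*(-1/7138) = (4161889 + 7106)*(-1/7138) = 4168995*(-1/7138) = -4168995/7138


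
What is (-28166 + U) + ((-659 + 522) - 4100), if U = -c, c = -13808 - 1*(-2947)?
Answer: -21542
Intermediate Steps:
c = -10861 (c = -13808 + 2947 = -10861)
U = 10861 (U = -1*(-10861) = 10861)
(-28166 + U) + ((-659 + 522) - 4100) = (-28166 + 10861) + ((-659 + 522) - 4100) = -17305 + (-137 - 4100) = -17305 - 4237 = -21542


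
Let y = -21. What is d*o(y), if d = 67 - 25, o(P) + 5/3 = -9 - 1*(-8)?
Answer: -112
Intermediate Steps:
o(P) = -8/3 (o(P) = -5/3 + (-9 - 1*(-8)) = -5/3 + (-9 + 8) = -5/3 - 1 = -8/3)
d = 42
d*o(y) = 42*(-8/3) = -112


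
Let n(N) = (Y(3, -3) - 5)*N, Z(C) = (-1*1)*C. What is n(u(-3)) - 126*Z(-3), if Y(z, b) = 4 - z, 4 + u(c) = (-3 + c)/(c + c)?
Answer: -366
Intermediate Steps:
u(c) = -4 + (-3 + c)/(2*c) (u(c) = -4 + (-3 + c)/(c + c) = -4 + (-3 + c)/((2*c)) = -4 + (-3 + c)*(1/(2*c)) = -4 + (-3 + c)/(2*c))
Z(C) = -C
n(N) = -4*N (n(N) = ((4 - 1*3) - 5)*N = ((4 - 3) - 5)*N = (1 - 5)*N = -4*N)
n(u(-3)) - 126*Z(-3) = -2*(-3 - 7*(-3))/(-3) - (-126)*(-3) = -2*(-1)*(-3 + 21)/3 - 126*3 = -2*(-1)*18/3 - 378 = -4*(-3) - 378 = 12 - 378 = -366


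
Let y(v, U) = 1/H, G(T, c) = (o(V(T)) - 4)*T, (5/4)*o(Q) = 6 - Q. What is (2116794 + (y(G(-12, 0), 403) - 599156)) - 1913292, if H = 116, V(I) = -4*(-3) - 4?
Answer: -45895863/116 ≈ -3.9565e+5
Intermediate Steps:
V(I) = 8 (V(I) = 12 - 4 = 8)
o(Q) = 24/5 - 4*Q/5 (o(Q) = 4*(6 - Q)/5 = 24/5 - 4*Q/5)
G(T, c) = -28*T/5 (G(T, c) = ((24/5 - 4/5*8) - 4)*T = ((24/5 - 32/5) - 4)*T = (-8/5 - 4)*T = -28*T/5)
y(v, U) = 1/116
(2116794 + (y(G(-12, 0), 403) - 599156)) - 1913292 = (2116794 + (1/116 - 599156)) - 1913292 = (2116794 - 69502095/116) - 1913292 = 176046009/116 - 1913292 = -45895863/116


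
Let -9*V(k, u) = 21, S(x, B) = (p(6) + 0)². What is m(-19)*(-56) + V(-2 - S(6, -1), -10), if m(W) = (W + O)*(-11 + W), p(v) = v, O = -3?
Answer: -110887/3 ≈ -36962.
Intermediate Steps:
S(x, B) = 36 (S(x, B) = (6 + 0)² = 6² = 36)
V(k, u) = -7/3 (V(k, u) = -⅑*21 = -7/3)
m(W) = (-11 + W)*(-3 + W) (m(W) = (W - 3)*(-11 + W) = (-3 + W)*(-11 + W) = (-11 + W)*(-3 + W))
m(-19)*(-56) + V(-2 - S(6, -1), -10) = (33 + (-19)² - 14*(-19))*(-56) - 7/3 = (33 + 361 + 266)*(-56) - 7/3 = 660*(-56) - 7/3 = -36960 - 7/3 = -110887/3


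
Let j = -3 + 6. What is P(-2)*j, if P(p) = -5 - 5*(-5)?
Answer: 60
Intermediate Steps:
P(p) = 20 (P(p) = -5 + 25 = 20)
j = 3
P(-2)*j = 20*3 = 60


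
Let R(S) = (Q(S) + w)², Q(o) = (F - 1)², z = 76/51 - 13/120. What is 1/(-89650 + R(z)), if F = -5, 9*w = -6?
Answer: -9/795614 ≈ -1.1312e-5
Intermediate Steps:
w = -⅔ (w = (⅑)*(-6) = -⅔ ≈ -0.66667)
z = 2819/2040 (z = 76*(1/51) - 13*1/120 = 76/51 - 13/120 = 2819/2040 ≈ 1.3819)
Q(o) = 36 (Q(o) = (-5 - 1)² = (-6)² = 36)
R(S) = 11236/9 (R(S) = (36 - ⅔)² = (106/3)² = 11236/9)
1/(-89650 + R(z)) = 1/(-89650 + 11236/9) = 1/(-795614/9) = -9/795614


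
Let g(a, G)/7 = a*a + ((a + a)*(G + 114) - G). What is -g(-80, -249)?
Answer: -197743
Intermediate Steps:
g(a, G) = -7*G + 7*a² + 14*a*(114 + G) (g(a, G) = 7*(a*a + ((a + a)*(G + 114) - G)) = 7*(a² + ((2*a)*(114 + G) - G)) = 7*(a² + (2*a*(114 + G) - G)) = 7*(a² + (-G + 2*a*(114 + G))) = 7*(a² - G + 2*a*(114 + G)) = -7*G + 7*a² + 14*a*(114 + G))
-g(-80, -249) = -(-7*(-249) + 7*(-80)² + 1596*(-80) + 14*(-249)*(-80)) = -(1743 + 7*6400 - 127680 + 278880) = -(1743 + 44800 - 127680 + 278880) = -1*197743 = -197743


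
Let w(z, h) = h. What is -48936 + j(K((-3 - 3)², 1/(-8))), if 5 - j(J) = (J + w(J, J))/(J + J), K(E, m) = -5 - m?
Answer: -48932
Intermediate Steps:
j(J) = 4 (j(J) = 5 - (J + J)/(J + J) = 5 - 2*J/(2*J) = 5 - 2*J*1/(2*J) = 5 - 1*1 = 5 - 1 = 4)
-48936 + j(K((-3 - 3)², 1/(-8))) = -48936 + 4 = -48932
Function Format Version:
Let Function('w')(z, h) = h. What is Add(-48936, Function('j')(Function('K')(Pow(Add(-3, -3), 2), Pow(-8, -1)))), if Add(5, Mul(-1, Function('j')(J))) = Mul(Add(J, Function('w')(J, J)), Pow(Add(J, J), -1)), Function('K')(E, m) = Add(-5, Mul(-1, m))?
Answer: -48932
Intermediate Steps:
Function('j')(J) = 4 (Function('j')(J) = Add(5, Mul(-1, Mul(Add(J, J), Pow(Add(J, J), -1)))) = Add(5, Mul(-1, Mul(Mul(2, J), Pow(Mul(2, J), -1)))) = Add(5, Mul(-1, Mul(Mul(2, J), Mul(Rational(1, 2), Pow(J, -1))))) = Add(5, Mul(-1, 1)) = Add(5, -1) = 4)
Add(-48936, Function('j')(Function('K')(Pow(Add(-3, -3), 2), Pow(-8, -1)))) = Add(-48936, 4) = -48932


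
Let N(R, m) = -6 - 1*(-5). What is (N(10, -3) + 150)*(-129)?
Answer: -19221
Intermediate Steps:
N(R, m) = -1 (N(R, m) = -6 + 5 = -1)
(N(10, -3) + 150)*(-129) = (-1 + 150)*(-129) = 149*(-129) = -19221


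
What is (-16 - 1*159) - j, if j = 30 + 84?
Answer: -289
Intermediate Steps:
j = 114
(-16 - 1*159) - j = (-16 - 1*159) - 1*114 = (-16 - 159) - 114 = -175 - 114 = -289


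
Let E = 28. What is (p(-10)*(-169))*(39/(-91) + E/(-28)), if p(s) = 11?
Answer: 18590/7 ≈ 2655.7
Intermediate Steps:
(p(-10)*(-169))*(39/(-91) + E/(-28)) = (11*(-169))*(39/(-91) + 28/(-28)) = -1859*(39*(-1/91) + 28*(-1/28)) = -1859*(-3/7 - 1) = -1859*(-10/7) = 18590/7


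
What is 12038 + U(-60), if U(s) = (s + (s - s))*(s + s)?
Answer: 19238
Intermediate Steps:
U(s) = 2*s**2 (U(s) = (s + 0)*(2*s) = s*(2*s) = 2*s**2)
12038 + U(-60) = 12038 + 2*(-60)**2 = 12038 + 2*3600 = 12038 + 7200 = 19238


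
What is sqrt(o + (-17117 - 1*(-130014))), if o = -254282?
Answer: I*sqrt(141385) ≈ 376.01*I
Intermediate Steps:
sqrt(o + (-17117 - 1*(-130014))) = sqrt(-254282 + (-17117 - 1*(-130014))) = sqrt(-254282 + (-17117 + 130014)) = sqrt(-254282 + 112897) = sqrt(-141385) = I*sqrt(141385)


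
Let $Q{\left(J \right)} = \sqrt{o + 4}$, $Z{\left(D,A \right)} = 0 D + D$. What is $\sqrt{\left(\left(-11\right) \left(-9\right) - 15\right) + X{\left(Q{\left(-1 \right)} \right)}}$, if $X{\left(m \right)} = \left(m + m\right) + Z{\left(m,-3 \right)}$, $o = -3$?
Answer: $\sqrt{87} \approx 9.3274$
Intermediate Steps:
$Z{\left(D,A \right)} = D$ ($Z{\left(D,A \right)} = 0 + D = D$)
$Q{\left(J \right)} = 1$ ($Q{\left(J \right)} = \sqrt{-3 + 4} = \sqrt{1} = 1$)
$X{\left(m \right)} = 3 m$ ($X{\left(m \right)} = \left(m + m\right) + m = 2 m + m = 3 m$)
$\sqrt{\left(\left(-11\right) \left(-9\right) - 15\right) + X{\left(Q{\left(-1 \right)} \right)}} = \sqrt{\left(\left(-11\right) \left(-9\right) - 15\right) + 3 \cdot 1} = \sqrt{\left(99 - 15\right) + 3} = \sqrt{84 + 3} = \sqrt{87}$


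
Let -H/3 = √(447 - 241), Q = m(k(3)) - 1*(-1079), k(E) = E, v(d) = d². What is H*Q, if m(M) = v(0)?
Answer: -3237*√206 ≈ -46460.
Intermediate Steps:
m(M) = 0 (m(M) = 0² = 0)
Q = 1079 (Q = 0 - 1*(-1079) = 0 + 1079 = 1079)
H = -3*√206 (H = -3*√(447 - 241) = -3*√206 ≈ -43.058)
H*Q = -3*√206*1079 = -3237*√206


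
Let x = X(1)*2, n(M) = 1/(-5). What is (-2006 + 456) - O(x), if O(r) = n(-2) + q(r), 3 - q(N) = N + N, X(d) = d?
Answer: -7744/5 ≈ -1548.8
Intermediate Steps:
n(M) = -1/5
q(N) = 3 - 2*N (q(N) = 3 - (N + N) = 3 - 2*N)
x = 2 (x = 1*2 = 2)
O(r) = 14/5 - 2*r (O(r) = -1/5 + (3 - 2*r) = 14/5 - 2*r)
(-2006 + 456) - O(x) = (-2006 + 456) - (14/5 - 2*2) = -1550 - (14/5 - 4) = -1550 - 1*(-6/5) = -1550 + 6/5 = -7744/5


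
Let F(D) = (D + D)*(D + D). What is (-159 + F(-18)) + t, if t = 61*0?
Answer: 1137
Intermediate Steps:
t = 0
F(D) = 4*D**2 (F(D) = (2*D)*(2*D) = 4*D**2)
(-159 + F(-18)) + t = (-159 + 4*(-18)**2) + 0 = (-159 + 4*324) + 0 = (-159 + 1296) + 0 = 1137 + 0 = 1137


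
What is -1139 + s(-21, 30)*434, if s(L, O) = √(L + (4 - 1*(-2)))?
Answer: -1139 + 434*I*√15 ≈ -1139.0 + 1680.9*I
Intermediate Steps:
s(L, O) = √(6 + L) (s(L, O) = √(L + (4 + 2)) = √(L + 6) = √(6 + L))
-1139 + s(-21, 30)*434 = -1139 + √(6 - 21)*434 = -1139 + √(-15)*434 = -1139 + (I*√15)*434 = -1139 + 434*I*√15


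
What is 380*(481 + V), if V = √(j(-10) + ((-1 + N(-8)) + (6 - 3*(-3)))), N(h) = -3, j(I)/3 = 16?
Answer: 182780 + 380*√59 ≈ 1.8570e+5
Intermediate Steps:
j(I) = 48 (j(I) = 3*16 = 48)
V = √59 (V = √(48 + ((-1 - 3) + (6 - 3*(-3)))) = √(48 + (-4 + (6 + 9))) = √(48 + (-4 + 15)) = √(48 + 11) = √59 ≈ 7.6811)
380*(481 + V) = 380*(481 + √59) = 182780 + 380*√59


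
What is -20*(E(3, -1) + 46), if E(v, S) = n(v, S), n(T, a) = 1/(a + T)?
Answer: -930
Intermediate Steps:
n(T, a) = 1/(T + a)
E(v, S) = 1/(S + v) (E(v, S) = 1/(v + S) = 1/(S + v))
-20*(E(3, -1) + 46) = -20*(1/(-1 + 3) + 46) = -20*(1/2 + 46) = -20*93/2 = -930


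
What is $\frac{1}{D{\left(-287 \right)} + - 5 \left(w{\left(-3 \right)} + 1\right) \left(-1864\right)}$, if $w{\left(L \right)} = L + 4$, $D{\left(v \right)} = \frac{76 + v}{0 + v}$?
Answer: $\frac{287}{5349891} \approx 5.3646 \cdot 10^{-5}$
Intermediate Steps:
$D{\left(v \right)} = \frac{76 + v}{v}$
$w{\left(L \right)} = 4 + L$
$\frac{1}{D{\left(-287 \right)} + - 5 \left(w{\left(-3 \right)} + 1\right) \left(-1864\right)} = \frac{1}{\frac{76 - 287}{-287} + - 5 \left(\left(4 - 3\right) + 1\right) \left(-1864\right)} = \frac{1}{\left(- \frac{1}{287}\right) \left(-211\right) + - 5 \left(1 + 1\right) \left(-1864\right)} = \frac{1}{\frac{211}{287} + \left(-5\right) 2 \left(-1864\right)} = \frac{1}{\frac{211}{287} - -18640} = \frac{1}{\frac{211}{287} + 18640} = \frac{1}{\frac{5349891}{287}} = \frac{287}{5349891}$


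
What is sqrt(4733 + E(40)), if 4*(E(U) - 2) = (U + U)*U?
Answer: 3*sqrt(615) ≈ 74.398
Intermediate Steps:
E(U) = 2 + U**2/2 (E(U) = 2 + ((U + U)*U)/4 = 2 + ((2*U)*U)/4 = 2 + (2*U**2)/4 = 2 + U**2/2)
sqrt(4733 + E(40)) = sqrt(4733 + (2 + (1/2)*40**2)) = sqrt(4733 + (2 + (1/2)*1600)) = sqrt(4733 + (2 + 800)) = sqrt(4733 + 802) = sqrt(5535) = 3*sqrt(615)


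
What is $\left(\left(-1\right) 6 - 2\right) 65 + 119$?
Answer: $-401$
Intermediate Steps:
$\left(\left(-1\right) 6 - 2\right) 65 + 119 = \left(-6 - 2\right) 65 + 119 = \left(-8\right) 65 + 119 = -520 + 119 = -401$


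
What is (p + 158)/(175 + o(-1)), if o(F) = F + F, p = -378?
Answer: -220/173 ≈ -1.2717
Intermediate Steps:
o(F) = 2*F
(p + 158)/(175 + o(-1)) = (-378 + 158)/(175 + 2*(-1)) = -220/(175 - 2) = -220/173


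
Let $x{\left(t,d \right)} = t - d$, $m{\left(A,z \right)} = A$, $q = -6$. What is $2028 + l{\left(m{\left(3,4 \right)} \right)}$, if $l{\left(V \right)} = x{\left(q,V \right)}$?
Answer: $2019$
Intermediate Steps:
$l{\left(V \right)} = -6 - V$
$2028 + l{\left(m{\left(3,4 \right)} \right)} = 2028 - 9 = 2019$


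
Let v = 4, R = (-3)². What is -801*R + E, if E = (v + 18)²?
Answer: -6725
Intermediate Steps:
R = 9
E = 484 (E = (4 + 18)² = 22² = 484)
-801*R + E = -801*9 + 484 = -7209 + 484 = -6725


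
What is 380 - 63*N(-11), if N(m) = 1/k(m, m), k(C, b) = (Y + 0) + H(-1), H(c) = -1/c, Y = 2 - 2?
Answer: 317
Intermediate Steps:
Y = 0
k(C, b) = 1 (k(C, b) = (0 + 0) - 1/(-1) = 0 - 1*(-1) = 0 + 1 = 1)
N(m) = 1 (N(m) = 1/1 = 1)
380 - 63*N(-11) = 380 - 63*1 = 380 - 63 = 317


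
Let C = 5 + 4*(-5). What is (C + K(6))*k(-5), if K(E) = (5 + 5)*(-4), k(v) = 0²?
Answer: 0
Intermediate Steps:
k(v) = 0
K(E) = -40 (K(E) = 10*(-4) = -40)
C = -15 (C = 5 - 20 = -15)
(C + K(6))*k(-5) = (-15 - 40)*0 = -55*0 = 0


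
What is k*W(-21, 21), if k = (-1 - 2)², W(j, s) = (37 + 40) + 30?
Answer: 963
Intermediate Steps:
W(j, s) = 107 (W(j, s) = 77 + 30 = 107)
k = 9 (k = (-3)² = 9)
k*W(-21, 21) = 9*107 = 963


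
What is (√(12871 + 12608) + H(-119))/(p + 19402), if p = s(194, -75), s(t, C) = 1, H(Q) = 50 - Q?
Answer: 169/19403 + 3*√2831/19403 ≈ 0.016937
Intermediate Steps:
p = 1
(√(12871 + 12608) + H(-119))/(p + 19402) = (√(12871 + 12608) + (50 - 1*(-119)))/(1 + 19402) = (√25479 + (50 + 119))/19403 = (3*√2831 + 169)*(1/19403) = (169 + 3*√2831)*(1/19403) = 169/19403 + 3*√2831/19403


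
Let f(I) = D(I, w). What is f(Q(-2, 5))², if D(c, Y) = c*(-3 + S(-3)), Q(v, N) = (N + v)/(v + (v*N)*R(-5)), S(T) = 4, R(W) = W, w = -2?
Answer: 1/256 ≈ 0.0039063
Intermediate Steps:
Q(v, N) = (N + v)/(v - 5*N*v) (Q(v, N) = (N + v)/(v + (v*N)*(-5)) = (N + v)/(v + (N*v)*(-5)) = (N + v)/(v - 5*N*v))
D(c, Y) = c (D(c, Y) = c*(-3 + 4) = c*1 = c)
f(I) = I
f(Q(-2, 5))² = ((5 - 2)/((-2)*(1 - 5*5)))² = (-½*3/(1 - 25))² = (-½*3/(-24))² = (-½*(-1/24)*3)² = (1/16)² = 1/256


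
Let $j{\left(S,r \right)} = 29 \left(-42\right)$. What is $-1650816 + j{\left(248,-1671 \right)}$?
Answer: $-1652034$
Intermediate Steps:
$j{\left(S,r \right)} = -1218$
$-1650816 + j{\left(248,-1671 \right)} = -1650816 - 1218 = -1652034$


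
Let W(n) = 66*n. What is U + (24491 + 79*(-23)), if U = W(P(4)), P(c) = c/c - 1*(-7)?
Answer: 23202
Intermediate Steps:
P(c) = 8 (P(c) = 1 + 7 = 8)
U = 528 (U = 66*8 = 528)
U + (24491 + 79*(-23)) = 528 + (24491 + 79*(-23)) = 528 + (24491 - 1817) = 528 + 22674 = 23202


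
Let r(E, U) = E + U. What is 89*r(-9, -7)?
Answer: -1424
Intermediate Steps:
89*r(-9, -7) = 89*(-9 - 7) = 89*(-16) = -1424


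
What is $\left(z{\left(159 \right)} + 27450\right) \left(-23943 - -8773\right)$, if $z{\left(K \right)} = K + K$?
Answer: $-421240560$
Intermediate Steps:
$z{\left(K \right)} = 2 K$
$\left(z{\left(159 \right)} + 27450\right) \left(-23943 - -8773\right) = \left(2 \cdot 159 + 27450\right) \left(-23943 - -8773\right) = \left(318 + 27450\right) \left(-23943 + \left(-6603 + 15376\right)\right) = 27768 \left(-23943 + 8773\right) = 27768 \left(-15170\right) = -421240560$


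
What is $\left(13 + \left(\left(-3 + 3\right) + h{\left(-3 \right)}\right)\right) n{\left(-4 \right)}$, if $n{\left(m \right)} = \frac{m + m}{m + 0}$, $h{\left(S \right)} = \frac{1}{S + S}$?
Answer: $\frac{77}{3} \approx 25.667$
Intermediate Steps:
$h{\left(S \right)} = \frac{1}{2 S}$
$n{\left(m \right)} = 2$ ($n{\left(m \right)} = \frac{2 m}{m} = 2$)
$\left(13 + \left(\left(-3 + 3\right) + h{\left(-3 \right)}\right)\right) n{\left(-4 \right)} = \left(13 + \left(\left(-3 + 3\right) + \frac{1}{2 \left(-3\right)}\right)\right) 2 = \left(13 + \left(0 + \frac{1}{2} \left(- \frac{1}{3}\right)\right)\right) 2 = \left(13 + \left(0 - \frac{1}{6}\right)\right) 2 = \left(13 - \frac{1}{6}\right) 2 = \frac{77}{6} \cdot 2 = \frac{77}{3}$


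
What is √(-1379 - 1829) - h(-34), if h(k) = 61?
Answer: -61 + 2*I*√802 ≈ -61.0 + 56.639*I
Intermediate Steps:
√(-1379 - 1829) - h(-34) = √(-1379 - 1829) - 1*61 = √(-3208) - 61 = 2*I*√802 - 61 = -61 + 2*I*√802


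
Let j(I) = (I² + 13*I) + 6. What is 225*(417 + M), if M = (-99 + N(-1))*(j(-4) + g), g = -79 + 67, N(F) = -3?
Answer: 1057725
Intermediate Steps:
j(I) = 6 + I² + 13*I
g = -12
M = 4284 (M = (-99 - 3)*((6 + (-4)² + 13*(-4)) - 12) = -102*((6 + 16 - 52) - 12) = -102*(-30 - 12) = -102*(-42) = 4284)
225*(417 + M) = 225*(417 + 4284) = 225*4701 = 1057725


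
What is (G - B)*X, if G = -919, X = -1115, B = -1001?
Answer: -91430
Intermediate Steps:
(G - B)*X = (-919 - 1*(-1001))*(-1115) = (-919 + 1001)*(-1115) = 82*(-1115) = -91430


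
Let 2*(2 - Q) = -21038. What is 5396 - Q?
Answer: -5125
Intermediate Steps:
Q = 10521 (Q = 2 - ½*(-21038) = 2 + 10519 = 10521)
5396 - Q = 5396 - 1*10521 = 5396 - 10521 = -5125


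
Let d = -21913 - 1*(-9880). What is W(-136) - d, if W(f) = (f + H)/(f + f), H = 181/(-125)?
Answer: 409139181/34000 ≈ 12034.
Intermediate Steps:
H = -181/125 (H = 181*(-1/125) = -181/125 ≈ -1.4480)
d = -12033 (d = -21913 + 9880 = -12033)
W(f) = (-181/125 + f)/(2*f) (W(f) = (f - 181/125)/(f + f) = (-181/125 + f)/((2*f)) = (-181/125 + f)*(1/(2*f)) = (-181/125 + f)/(2*f))
W(-136) - d = (1/250)*(-181 + 125*(-136))/(-136) - 1*(-12033) = (1/250)*(-1/136)*(-181 - 17000) + 12033 = (1/250)*(-1/136)*(-17181) + 12033 = 17181/34000 + 12033 = 409139181/34000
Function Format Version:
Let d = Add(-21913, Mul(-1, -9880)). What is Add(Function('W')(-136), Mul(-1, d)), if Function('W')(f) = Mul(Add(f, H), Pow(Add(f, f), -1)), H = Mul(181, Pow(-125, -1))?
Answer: Rational(409139181, 34000) ≈ 12034.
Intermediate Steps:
H = Rational(-181, 125) (H = Mul(181, Rational(-1, 125)) = Rational(-181, 125) ≈ -1.4480)
d = -12033 (d = Add(-21913, 9880) = -12033)
Function('W')(f) = Mul(Rational(1, 2), Pow(f, -1), Add(Rational(-181, 125), f)) (Function('W')(f) = Mul(Add(f, Rational(-181, 125)), Pow(Add(f, f), -1)) = Mul(Add(Rational(-181, 125), f), Pow(Mul(2, f), -1)) = Mul(Add(Rational(-181, 125), f), Mul(Rational(1, 2), Pow(f, -1))) = Mul(Rational(1, 2), Pow(f, -1), Add(Rational(-181, 125), f)))
Add(Function('W')(-136), Mul(-1, d)) = Add(Mul(Rational(1, 250), Pow(-136, -1), Add(-181, Mul(125, -136))), Mul(-1, -12033)) = Add(Mul(Rational(1, 250), Rational(-1, 136), Add(-181, -17000)), 12033) = Add(Mul(Rational(1, 250), Rational(-1, 136), -17181), 12033) = Add(Rational(17181, 34000), 12033) = Rational(409139181, 34000)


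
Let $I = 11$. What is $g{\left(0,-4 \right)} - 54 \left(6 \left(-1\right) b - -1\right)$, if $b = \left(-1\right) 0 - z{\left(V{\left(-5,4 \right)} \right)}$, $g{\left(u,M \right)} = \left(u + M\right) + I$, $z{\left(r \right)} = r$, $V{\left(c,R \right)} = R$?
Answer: $-1343$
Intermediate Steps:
$g{\left(u,M \right)} = 11 + M + u$ ($g{\left(u,M \right)} = \left(u + M\right) + 11 = \left(M + u\right) + 11 = 11 + M + u$)
$b = -4$ ($b = \left(-1\right) 0 - 4 = 0 - 4 = -4$)
$g{\left(0,-4 \right)} - 54 \left(6 \left(-1\right) b - -1\right) = \left(11 - 4 + 0\right) - 54 \left(6 \left(-1\right) \left(-4\right) - -1\right) = 7 - 54 \left(\left(-6\right) \left(-4\right) + 1\right) = 7 - 54 \left(24 + 1\right) = 7 - 1350 = -1343$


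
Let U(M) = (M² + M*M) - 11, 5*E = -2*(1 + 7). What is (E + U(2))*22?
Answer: -682/5 ≈ -136.40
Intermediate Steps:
E = -16/5 (E = (-2*(1 + 7))/5 = (-2*8)/5 = (⅕)*(-16) = -16/5 ≈ -3.2000)
U(M) = -11 + 2*M² (U(M) = (M² + M²) - 11 = 2*M² - 11 = -11 + 2*M²)
(E + U(2))*22 = (-16/5 + (-11 + 2*2²))*22 = (-16/5 + (-11 + 2*4))*22 = (-16/5 + (-11 + 8))*22 = (-16/5 - 3)*22 = -31/5*22 = -682/5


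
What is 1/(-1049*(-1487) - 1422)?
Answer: 1/1558441 ≈ 6.4167e-7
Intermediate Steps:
1/(-1049*(-1487) - 1422) = 1/(1559863 - 1422) = 1/1558441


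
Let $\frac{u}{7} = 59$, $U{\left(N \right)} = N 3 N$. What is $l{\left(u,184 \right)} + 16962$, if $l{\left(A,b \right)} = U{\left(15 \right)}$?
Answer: $17637$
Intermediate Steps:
$U{\left(N \right)} = 3 N^{2}$ ($U{\left(N \right)} = 3 N N = 3 N^{2}$)
$u = 413$ ($u = 7 \cdot 59 = 413$)
$l{\left(A,b \right)} = 675$ ($l{\left(A,b \right)} = 3 \cdot 15^{2} = 3 \cdot 225 = 675$)
$l{\left(u,184 \right)} + 16962 = 675 + 16962 = 17637$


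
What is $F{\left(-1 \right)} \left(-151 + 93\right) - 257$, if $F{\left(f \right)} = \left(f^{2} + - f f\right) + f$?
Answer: $-199$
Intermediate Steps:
$F{\left(f \right)} = f$ ($F{\left(f \right)} = \left(f^{2} - f^{2}\right) + f = 0 + f = f$)
$F{\left(-1 \right)} \left(-151 + 93\right) - 257 = - (-151 + 93) - 257 = \left(-1\right) \left(-58\right) - 257 = 58 - 257 = -199$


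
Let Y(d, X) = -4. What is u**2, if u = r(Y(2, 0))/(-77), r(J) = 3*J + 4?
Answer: 64/5929 ≈ 0.010794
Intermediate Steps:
r(J) = 4 + 3*J
u = 8/77 (u = (4 + 3*(-4))/(-77) = (4 - 12)*(-1/77) = -8*(-1/77) = 8/77 ≈ 0.10390)
u**2 = (8/77)**2 = 64/5929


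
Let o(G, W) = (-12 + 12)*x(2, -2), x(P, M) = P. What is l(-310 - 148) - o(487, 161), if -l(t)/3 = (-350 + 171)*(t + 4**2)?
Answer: -237354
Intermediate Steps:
o(G, W) = 0 (o(G, W) = (-12 + 12)*2 = 0*2 = 0)
l(t) = 8592 + 537*t (l(t) = -3*(-350 + 171)*(t + 4**2) = -(-537)*(t + 16) = -(-537)*(16 + t) = -3*(-2864 - 179*t) = 8592 + 537*t)
l(-310 - 148) - o(487, 161) = (8592 + 537*(-310 - 148)) - 1*0 = (8592 + 537*(-458)) + 0 = (8592 - 245946) + 0 = -237354 + 0 = -237354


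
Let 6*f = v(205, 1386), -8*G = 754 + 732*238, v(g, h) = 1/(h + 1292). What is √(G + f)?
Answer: I*√352920809787/4017 ≈ 147.89*I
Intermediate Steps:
v(g, h) = 1/(1292 + h)
G = -87485/4 (G = -(754 + 732*238)/8 = -(754 + 174216)/8 = -⅛*174970 = -87485/4 ≈ -21871.)
f = 1/16068 (f = 1/(6*(1292 + 1386)) = (⅙)/2678 = (⅙)*(1/2678) = 1/16068 ≈ 6.2236e-5)
√(G + f) = √(-87485/4 + 1/16068) = √(-87856811/4017) = I*√352920809787/4017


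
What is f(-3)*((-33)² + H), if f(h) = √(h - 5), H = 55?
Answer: 2288*I*√2 ≈ 3235.7*I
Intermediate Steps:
f(h) = √(-5 + h)
f(-3)*((-33)² + H) = √(-5 - 3)*((-33)² + 55) = √(-8)*(1089 + 55) = (2*I*√2)*1144 = 2288*I*√2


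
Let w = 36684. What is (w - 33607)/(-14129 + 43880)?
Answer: 3077/29751 ≈ 0.10343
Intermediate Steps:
(w - 33607)/(-14129 + 43880) = (36684 - 33607)/(-14129 + 43880) = 3077/29751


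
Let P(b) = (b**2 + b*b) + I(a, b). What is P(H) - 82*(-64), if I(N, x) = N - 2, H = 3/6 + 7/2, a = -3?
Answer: 5275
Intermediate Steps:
H = 4 (H = 3*(1/6) + 7*(1/2) = 1/2 + 7/2 = 4)
I(N, x) = -2 + N
P(b) = -5 + 2*b**2 (P(b) = (b**2 + b*b) + (-2 - 3) = (b**2 + b**2) - 5 = 2*b**2 - 5 = -5 + 2*b**2)
P(H) - 82*(-64) = (-5 + 2*4**2) - 82*(-64) = (-5 + 2*16) + 5248 = (-5 + 32) + 5248 = 27 + 5248 = 5275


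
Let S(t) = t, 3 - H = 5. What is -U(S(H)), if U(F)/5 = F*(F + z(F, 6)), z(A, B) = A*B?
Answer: -140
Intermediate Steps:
H = -2 (H = 3 - 1*5 = 3 - 5 = -2)
U(F) = 35*F² (U(F) = 5*(F*(F + F*6)) = 5*(F*(F + 6*F)) = 5*(F*(7*F)) = 5*(7*F²) = 35*F²)
-U(S(H)) = -35*(-2)² = -35*4 = -1*140 = -140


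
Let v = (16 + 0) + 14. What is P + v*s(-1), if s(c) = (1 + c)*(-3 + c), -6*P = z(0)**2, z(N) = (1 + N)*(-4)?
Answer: -8/3 ≈ -2.6667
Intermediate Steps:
z(N) = -4 - 4*N
P = -8/3 (P = -(-4 - 4*0)**2/6 = -(-4 + 0)**2/6 = -1/6*(-4)**2 = -1/6*16 = -8/3 ≈ -2.6667)
v = 30 (v = 16 + 14 = 30)
P + v*s(-1) = -8/3 + 30*(-3 + (-1)**2 - 2*(-1)) = -8/3 + 30*(-3 + 1 + 2) = -8/3 + 30*0 = -8/3 + 0 = -8/3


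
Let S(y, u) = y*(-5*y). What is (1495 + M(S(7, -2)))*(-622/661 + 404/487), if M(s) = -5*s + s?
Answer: -88778250/321907 ≈ -275.79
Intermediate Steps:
S(y, u) = -5*y²
M(s) = -4*s
(1495 + M(S(7, -2)))*(-622/661 + 404/487) = (1495 - (-20)*7²)*(-622/661 + 404/487) = (1495 - (-20)*49)*(-622*1/661 + 404*(1/487)) = (1495 - 4*(-245))*(-622/661 + 404/487) = (1495 + 980)*(-35870/321907) = 2475*(-35870/321907) = -88778250/321907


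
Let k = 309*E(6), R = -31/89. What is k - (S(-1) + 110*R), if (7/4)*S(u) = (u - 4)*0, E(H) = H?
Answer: 168416/89 ≈ 1892.3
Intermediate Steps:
S(u) = 0 (S(u) = 4*((u - 4)*0)/7 = 4*((-4 + u)*0)/7 = (4/7)*0 = 0)
R = -31/89 (R = -31*1/89 = -31/89 ≈ -0.34831)
k = 1854 (k = 309*6 = 1854)
k - (S(-1) + 110*R) = 1854 - (0 + 110*(-31/89)) = 1854 - (0 - 3410/89) = 1854 - 1*(-3410/89) = 1854 + 3410/89 = 168416/89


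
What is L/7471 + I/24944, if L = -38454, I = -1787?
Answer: -972547253/186356624 ≈ -5.2187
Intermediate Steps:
L/7471 + I/24944 = -38454/7471 - 1787/24944 = -972547253/186356624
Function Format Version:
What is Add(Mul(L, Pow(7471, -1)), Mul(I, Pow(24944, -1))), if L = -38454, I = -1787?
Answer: Rational(-972547253, 186356624) ≈ -5.2187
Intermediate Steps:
Add(Mul(L, Pow(7471, -1)), Mul(I, Pow(24944, -1))) = Add(Mul(-38454, Pow(7471, -1)), Mul(-1787, Pow(24944, -1))) = Add(Mul(-38454, Rational(1, 7471)), Mul(-1787, Rational(1, 24944))) = Add(Rational(-38454, 7471), Rational(-1787, 24944)) = Rational(-972547253, 186356624)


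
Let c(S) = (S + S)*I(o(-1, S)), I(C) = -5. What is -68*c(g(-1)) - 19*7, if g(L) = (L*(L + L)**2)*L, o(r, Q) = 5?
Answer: 2587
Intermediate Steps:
g(L) = 4*L**4 (g(L) = (L*(2*L)**2)*L = (L*(4*L**2))*L = (4*L**3)*L = 4*L**4)
c(S) = -10*S (c(S) = (S + S)*(-5) = (2*S)*(-5) = -10*S)
-68*c(g(-1)) - 19*7 = -(-680)*4*(-1)**4 - 19*7 = -(-680)*4*1 - 133 = -(-680)*4 - 133 = -68*(-40) - 133 = 2720 - 133 = 2587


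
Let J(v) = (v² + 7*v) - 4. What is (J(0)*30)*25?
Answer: -3000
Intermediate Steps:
J(v) = -4 + v² + 7*v
(J(0)*30)*25 = ((-4 + 0² + 7*0)*30)*25 = ((-4 + 0 + 0)*30)*25 = -4*30*25 = -120*25 = -3000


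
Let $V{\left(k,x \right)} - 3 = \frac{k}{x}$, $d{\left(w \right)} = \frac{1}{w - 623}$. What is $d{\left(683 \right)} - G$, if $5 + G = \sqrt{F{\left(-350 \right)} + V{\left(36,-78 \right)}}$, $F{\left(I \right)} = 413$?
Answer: $\frac{301}{60} - \frac{\sqrt{70226}}{13} \approx -15.368$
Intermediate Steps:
$d{\left(w \right)} = \frac{1}{-623 + w}$
$V{\left(k,x \right)} = 3 + \frac{k}{x}$
$G = -5 + \frac{\sqrt{70226}}{13}$ ($G = -5 + \sqrt{413 + \left(3 + \frac{36}{-78}\right)} = -5 + \sqrt{413 + \left(3 + 36 \left(- \frac{1}{78}\right)\right)} = -5 + \sqrt{413 + \left(3 - \frac{6}{13}\right)} = -5 + \sqrt{413 + \frac{33}{13}} = -5 + \sqrt{\frac{5402}{13}} = -5 + \frac{\sqrt{70226}}{13} \approx 15.385$)
$d{\left(683 \right)} - G = \frac{1}{-623 + 683} - \left(-5 + \frac{\sqrt{70226}}{13}\right) = \frac{1}{60} + \left(5 - \frac{\sqrt{70226}}{13}\right) = \frac{301}{60} - \frac{\sqrt{70226}}{13}$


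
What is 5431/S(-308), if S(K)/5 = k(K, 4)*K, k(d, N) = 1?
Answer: -5431/1540 ≈ -3.5266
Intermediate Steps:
S(K) = 5*K (S(K) = 5*(1*K) = 5*K)
5431/S(-308) = 5431/((5*(-308))) = 5431/(-1540) = 5431*(-1/1540) = -5431/1540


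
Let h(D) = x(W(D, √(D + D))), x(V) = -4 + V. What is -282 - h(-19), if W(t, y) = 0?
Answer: -278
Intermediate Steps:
h(D) = -4 (h(D) = -4 + 0 = -4)
-282 - h(-19) = -282 - 1*(-4) = -282 + 4 = -278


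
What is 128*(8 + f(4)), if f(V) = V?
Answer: 1536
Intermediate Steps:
128*(8 + f(4)) = 128*(8 + 4) = 128*12 = 1536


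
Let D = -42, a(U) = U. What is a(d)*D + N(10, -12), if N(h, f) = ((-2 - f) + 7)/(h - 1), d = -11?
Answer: 4175/9 ≈ 463.89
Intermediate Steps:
N(h, f) = (5 - f)/(-1 + h)
a(d)*D + N(10, -12) = -11*(-42) + (5 - 1*(-12))/(-1 + 10) = 462 + (5 + 12)/9 = 462 + (⅑)*17 = 462 + 17/9 = 4175/9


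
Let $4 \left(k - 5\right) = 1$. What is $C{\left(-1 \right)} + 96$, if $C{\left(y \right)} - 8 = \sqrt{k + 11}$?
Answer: $104 + \frac{\sqrt{65}}{2} \approx 108.03$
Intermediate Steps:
$k = \frac{21}{4}$ ($k = 5 + \frac{1}{4} \cdot 1 = 5 + \frac{1}{4} = \frac{21}{4} \approx 5.25$)
$C{\left(y \right)} = 8 + \frac{\sqrt{65}}{2}$ ($C{\left(y \right)} = 8 + \sqrt{\frac{21}{4} + 11} = 8 + \sqrt{\frac{65}{4}} = 8 + \frac{\sqrt{65}}{2}$)
$C{\left(-1 \right)} + 96 = \left(8 + \frac{\sqrt{65}}{2}\right) + 96 = 104 + \frac{\sqrt{65}}{2}$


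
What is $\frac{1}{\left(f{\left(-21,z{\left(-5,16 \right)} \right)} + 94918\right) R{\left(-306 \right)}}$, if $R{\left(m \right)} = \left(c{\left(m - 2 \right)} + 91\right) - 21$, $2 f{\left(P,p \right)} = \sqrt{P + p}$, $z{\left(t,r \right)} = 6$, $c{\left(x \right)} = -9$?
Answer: $\frac{379672}{2198300121571} - \frac{2 i \sqrt{15}}{2198300121571} \approx 1.7271 \cdot 10^{-7} - 3.5236 \cdot 10^{-12} i$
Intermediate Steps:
$f{\left(P,p \right)} = \frac{\sqrt{P + p}}{2}$
$R{\left(m \right)} = 61$ ($R{\left(m \right)} = \left(-9 + 91\right) - 21 = 82 - 21 = 61$)
$\frac{1}{\left(f{\left(-21,z{\left(-5,16 \right)} \right)} + 94918\right) R{\left(-306 \right)}} = \frac{1}{\left(\frac{\sqrt{-21 + 6}}{2} + 94918\right) 61} = \frac{1}{\frac{\sqrt{-15}}{2} + 94918} \cdot \frac{1}{61} = \frac{1}{\frac{i \sqrt{15}}{2} + 94918} \cdot \frac{1}{61} = \frac{1}{94918 + \frac{i \sqrt{15}}{2}} \cdot \frac{1}{61} = \frac{1}{61 \left(94918 + \frac{i \sqrt{15}}{2}\right)}$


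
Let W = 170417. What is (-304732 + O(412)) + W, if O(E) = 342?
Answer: -133973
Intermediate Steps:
(-304732 + O(412)) + W = (-304732 + 342) + 170417 = -304390 + 170417 = -133973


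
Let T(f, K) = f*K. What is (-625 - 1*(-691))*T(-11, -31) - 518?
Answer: 21988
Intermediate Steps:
T(f, K) = K*f
(-625 - 1*(-691))*T(-11, -31) - 518 = (-625 - 1*(-691))*(-31*(-11)) - 518 = (-625 + 691)*341 - 518 = 66*341 - 518 = 22506 - 518 = 21988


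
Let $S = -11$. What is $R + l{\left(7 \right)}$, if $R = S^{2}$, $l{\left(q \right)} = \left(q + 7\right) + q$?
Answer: $142$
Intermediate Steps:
$l{\left(q \right)} = 7 + 2 q$ ($l{\left(q \right)} = \left(7 + q\right) + q = 7 + 2 q$)
$R = 121$ ($R = \left(-11\right)^{2} = 121$)
$R + l{\left(7 \right)} = 121 + \left(7 + 2 \cdot 7\right) = 121 + \left(7 + 14\right) = 121 + 21 = 142$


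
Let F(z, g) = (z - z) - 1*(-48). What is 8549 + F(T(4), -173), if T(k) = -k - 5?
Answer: 8597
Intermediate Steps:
T(k) = -5 - k
F(z, g) = 48 (F(z, g) = 0 + 48 = 48)
8549 + F(T(4), -173) = 8549 + 48 = 8597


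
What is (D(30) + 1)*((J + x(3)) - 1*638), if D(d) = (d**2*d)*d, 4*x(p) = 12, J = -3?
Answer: -516780638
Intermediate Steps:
x(p) = 3 (x(p) = (1/4)*12 = 3)
D(d) = d**4 (D(d) = d**3*d = d**4)
(D(30) + 1)*((J + x(3)) - 1*638) = (30**4 + 1)*((-3 + 3) - 1*638) = (810000 + 1)*(0 - 638) = 810001*(-638) = -516780638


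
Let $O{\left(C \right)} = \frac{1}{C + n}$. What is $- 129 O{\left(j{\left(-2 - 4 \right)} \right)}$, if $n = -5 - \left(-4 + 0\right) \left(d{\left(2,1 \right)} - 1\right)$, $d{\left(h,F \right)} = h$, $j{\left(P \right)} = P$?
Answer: $\frac{129}{7} \approx 18.429$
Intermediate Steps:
$n = -1$ ($n = -5 - \left(-4 + 0\right) \left(2 - 1\right) = -5 - \left(-4\right) 1 = -5 - -4 = -5 + 4 = -1$)
$O{\left(C \right)} = \frac{1}{-1 + C}$ ($O{\left(C \right)} = \frac{1}{C - 1} = \frac{1}{-1 + C}$)
$- 129 O{\left(j{\left(-2 - 4 \right)} \right)} = - \frac{129}{-1 - 6} = - \frac{129}{-7} = \left(-129\right) \left(- \frac{1}{7}\right) = \frac{129}{7}$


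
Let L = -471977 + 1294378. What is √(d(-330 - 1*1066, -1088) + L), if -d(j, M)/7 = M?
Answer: √830017 ≈ 911.05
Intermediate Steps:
d(j, M) = -7*M
L = 822401
√(d(-330 - 1*1066, -1088) + L) = √(-7*(-1088) + 822401) = √(7616 + 822401) = √830017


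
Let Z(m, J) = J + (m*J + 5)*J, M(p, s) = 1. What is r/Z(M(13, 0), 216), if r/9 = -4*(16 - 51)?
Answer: 35/1332 ≈ 0.026276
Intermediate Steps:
r = 1260 (r = 9*(-4*(16 - 51)) = 9*(-4*(-35)) = 9*140 = 1260)
Z(m, J) = J + J*(5 + J*m) (Z(m, J) = J + (J*m + 5)*J = J + (5 + J*m)*J = J + J*(5 + J*m))
r/Z(M(13, 0), 216) = 1260/((216*(6 + 216*1))) = 1260/((216*(6 + 216))) = 1260/((216*222)) = 1260/47952 = 1260*(1/47952) = 35/1332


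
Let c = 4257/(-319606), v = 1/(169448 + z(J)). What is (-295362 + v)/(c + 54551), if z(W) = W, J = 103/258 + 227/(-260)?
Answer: -536497663469332473804/99086804987122441523 ≈ -5.4144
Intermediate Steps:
J = -15893/33540 (J = 103*(1/258) + 227*(-1/260) = 103/258 - 227/260 = -15893/33540 ≈ -0.47385)
v = 33540/5683270027 (v = 1/(169448 - 15893/33540) = 1/(5683270027/33540) = 33540/5683270027 ≈ 5.9015e-6)
c = -4257/319606 (c = 4257*(-1/319606) = -4257/319606 ≈ -0.013320)
(-295362 + v)/(c + 54551) = (-295362 + 33540/5683270027)/(-4257/319606 + 54551) = -1678622001681234/(5683270027*17434822649/319606) = -1678622001681234/5683270027*319606/17434822649 = -536497663469332473804/99086804987122441523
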